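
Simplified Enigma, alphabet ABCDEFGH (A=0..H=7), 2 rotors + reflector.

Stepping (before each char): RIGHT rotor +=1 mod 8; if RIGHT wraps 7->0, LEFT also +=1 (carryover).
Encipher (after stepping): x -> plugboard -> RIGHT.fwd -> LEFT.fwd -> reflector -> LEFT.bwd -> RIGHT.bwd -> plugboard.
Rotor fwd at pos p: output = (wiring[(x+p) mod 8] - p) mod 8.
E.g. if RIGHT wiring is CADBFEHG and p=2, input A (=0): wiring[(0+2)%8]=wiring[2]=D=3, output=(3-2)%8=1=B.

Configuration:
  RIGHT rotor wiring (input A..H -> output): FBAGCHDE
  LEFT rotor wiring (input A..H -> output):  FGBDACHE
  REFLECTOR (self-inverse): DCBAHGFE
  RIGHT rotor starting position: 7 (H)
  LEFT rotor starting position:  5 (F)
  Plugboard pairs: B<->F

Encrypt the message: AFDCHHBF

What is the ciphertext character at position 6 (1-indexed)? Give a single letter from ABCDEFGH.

Char 1 ('A'): step: R->0, L->6 (L advanced); A->plug->A->R->F->L->F->refl->G->L'->B->R'->B->plug->F
Char 2 ('F'): step: R->1, L=6; F->plug->B->R->H->L->E->refl->H->L'->C->R'->F->plug->B
Char 3 ('D'): step: R->2, L=6; D->plug->D->R->F->L->F->refl->G->L'->B->R'->E->plug->E
Char 4 ('C'): step: R->3, L=6; C->plug->C->R->E->L->D->refl->A->L'->D->R'->A->plug->A
Char 5 ('H'): step: R->4, L=6; H->plug->H->R->C->L->H->refl->E->L'->H->R'->C->plug->C
Char 6 ('H'): step: R->5, L=6; H->plug->H->R->F->L->F->refl->G->L'->B->R'->G->plug->G

G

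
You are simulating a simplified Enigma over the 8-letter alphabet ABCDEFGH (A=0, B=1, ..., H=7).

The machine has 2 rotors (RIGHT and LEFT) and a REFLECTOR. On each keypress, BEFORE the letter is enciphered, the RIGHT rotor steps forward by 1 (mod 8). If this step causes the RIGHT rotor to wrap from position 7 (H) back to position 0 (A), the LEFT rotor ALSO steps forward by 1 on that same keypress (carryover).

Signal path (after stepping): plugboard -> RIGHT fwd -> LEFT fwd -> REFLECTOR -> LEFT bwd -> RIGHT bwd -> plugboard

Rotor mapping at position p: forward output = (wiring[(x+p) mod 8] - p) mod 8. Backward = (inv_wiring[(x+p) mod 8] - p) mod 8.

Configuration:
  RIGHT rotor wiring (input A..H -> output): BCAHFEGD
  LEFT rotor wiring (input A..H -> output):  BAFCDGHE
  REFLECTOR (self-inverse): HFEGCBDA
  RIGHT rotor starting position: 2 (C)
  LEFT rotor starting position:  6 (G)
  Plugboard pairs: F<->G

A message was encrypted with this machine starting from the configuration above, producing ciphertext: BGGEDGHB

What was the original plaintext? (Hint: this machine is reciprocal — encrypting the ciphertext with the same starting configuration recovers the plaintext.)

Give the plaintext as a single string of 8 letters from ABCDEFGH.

Char 1 ('B'): step: R->3, L=6; B->plug->B->R->C->L->D->refl->G->L'->B->R'->C->plug->C
Char 2 ('G'): step: R->4, L=6; G->plug->F->R->G->L->F->refl->B->L'->A->R'->B->plug->B
Char 3 ('G'): step: R->5, L=6; G->plug->F->R->D->L->C->refl->E->L'->F->R'->E->plug->E
Char 4 ('E'): step: R->6, L=6; E->plug->E->R->C->L->D->refl->G->L'->B->R'->F->plug->G
Char 5 ('D'): step: R->7, L=6; D->plug->D->R->B->L->G->refl->D->L'->C->R'->B->plug->B
Char 6 ('G'): step: R->0, L->7 (L advanced); G->plug->F->R->E->L->D->refl->G->L'->D->R'->H->plug->H
Char 7 ('H'): step: R->1, L=7; H->plug->H->R->A->L->F->refl->B->L'->C->R'->G->plug->F
Char 8 ('B'): step: R->2, L=7; B->plug->B->R->F->L->E->refl->C->L'->B->R'->F->plug->G

Answer: CBEGBHFG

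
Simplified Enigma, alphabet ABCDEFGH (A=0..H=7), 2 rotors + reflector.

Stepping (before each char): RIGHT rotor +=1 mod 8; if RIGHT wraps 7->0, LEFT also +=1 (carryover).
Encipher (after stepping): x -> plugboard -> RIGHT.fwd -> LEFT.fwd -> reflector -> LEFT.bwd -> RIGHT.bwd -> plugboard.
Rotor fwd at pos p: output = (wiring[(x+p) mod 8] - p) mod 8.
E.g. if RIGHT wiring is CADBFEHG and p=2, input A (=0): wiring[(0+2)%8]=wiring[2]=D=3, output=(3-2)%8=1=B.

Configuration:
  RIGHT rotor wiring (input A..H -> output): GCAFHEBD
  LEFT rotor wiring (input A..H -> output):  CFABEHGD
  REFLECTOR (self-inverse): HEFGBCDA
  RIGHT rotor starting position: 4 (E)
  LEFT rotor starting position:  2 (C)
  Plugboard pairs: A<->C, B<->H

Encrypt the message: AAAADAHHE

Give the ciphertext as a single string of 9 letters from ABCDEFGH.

Char 1 ('A'): step: R->5, L=2; A->plug->C->R->G->L->A->refl->H->L'->B->R'->D->plug->D
Char 2 ('A'): step: R->6, L=2; A->plug->C->R->A->L->G->refl->D->L'->H->R'->F->plug->F
Char 3 ('A'): step: R->7, L=2; A->plug->C->R->D->L->F->refl->C->L'->C->R'->H->plug->B
Char 4 ('A'): step: R->0, L->3 (L advanced); A->plug->C->R->A->L->G->refl->D->L'->D->R'->H->plug->B
Char 5 ('D'): step: R->1, L=3; D->plug->D->R->G->L->C->refl->F->L'->H->R'->B->plug->H
Char 6 ('A'): step: R->2, L=3; A->plug->C->R->F->L->H->refl->A->L'->E->R'->G->plug->G
Char 7 ('H'): step: R->3, L=3; H->plug->B->R->E->L->A->refl->H->L'->F->R'->H->plug->B
Char 8 ('H'): step: R->4, L=3; H->plug->B->R->A->L->G->refl->D->L'->D->R'->A->plug->C
Char 9 ('E'): step: R->5, L=3; E->plug->E->R->F->L->H->refl->A->L'->E->R'->B->plug->H

Answer: DFBBHGBCH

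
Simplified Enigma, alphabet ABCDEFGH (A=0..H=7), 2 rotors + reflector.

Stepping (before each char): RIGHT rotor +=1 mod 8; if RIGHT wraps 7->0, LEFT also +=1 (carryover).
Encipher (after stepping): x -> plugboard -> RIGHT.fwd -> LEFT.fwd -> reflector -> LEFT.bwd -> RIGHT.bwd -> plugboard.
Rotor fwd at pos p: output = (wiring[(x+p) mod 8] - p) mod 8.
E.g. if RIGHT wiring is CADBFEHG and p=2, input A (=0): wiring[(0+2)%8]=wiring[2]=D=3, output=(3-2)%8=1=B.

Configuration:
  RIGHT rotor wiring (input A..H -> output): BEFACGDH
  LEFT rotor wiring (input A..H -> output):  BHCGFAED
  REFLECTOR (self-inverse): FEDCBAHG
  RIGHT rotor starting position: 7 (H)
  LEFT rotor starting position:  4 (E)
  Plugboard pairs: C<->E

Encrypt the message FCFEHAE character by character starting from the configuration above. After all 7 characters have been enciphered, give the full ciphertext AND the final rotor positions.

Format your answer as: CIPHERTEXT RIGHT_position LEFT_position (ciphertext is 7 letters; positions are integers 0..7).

Char 1 ('F'): step: R->0, L->5 (L advanced); F->plug->F->R->G->L->B->refl->E->L'->D->R'->G->plug->G
Char 2 ('C'): step: R->1, L=5; C->plug->E->R->F->L->F->refl->A->L'->H->R'->C->plug->E
Char 3 ('F'): step: R->2, L=5; F->plug->F->R->F->L->F->refl->A->L'->H->R'->G->plug->G
Char 4 ('E'): step: R->3, L=5; E->plug->C->R->D->L->E->refl->B->L'->G->R'->F->plug->F
Char 5 ('H'): step: R->4, L=5; H->plug->H->R->E->L->C->refl->D->L'->A->R'->F->plug->F
Char 6 ('A'): step: R->5, L=5; A->plug->A->R->B->L->H->refl->G->L'->C->R'->C->plug->E
Char 7 ('E'): step: R->6, L=5; E->plug->C->R->D->L->E->refl->B->L'->G->R'->D->plug->D
Final: ciphertext=GEGFFED, RIGHT=6, LEFT=5

Answer: GEGFFED 6 5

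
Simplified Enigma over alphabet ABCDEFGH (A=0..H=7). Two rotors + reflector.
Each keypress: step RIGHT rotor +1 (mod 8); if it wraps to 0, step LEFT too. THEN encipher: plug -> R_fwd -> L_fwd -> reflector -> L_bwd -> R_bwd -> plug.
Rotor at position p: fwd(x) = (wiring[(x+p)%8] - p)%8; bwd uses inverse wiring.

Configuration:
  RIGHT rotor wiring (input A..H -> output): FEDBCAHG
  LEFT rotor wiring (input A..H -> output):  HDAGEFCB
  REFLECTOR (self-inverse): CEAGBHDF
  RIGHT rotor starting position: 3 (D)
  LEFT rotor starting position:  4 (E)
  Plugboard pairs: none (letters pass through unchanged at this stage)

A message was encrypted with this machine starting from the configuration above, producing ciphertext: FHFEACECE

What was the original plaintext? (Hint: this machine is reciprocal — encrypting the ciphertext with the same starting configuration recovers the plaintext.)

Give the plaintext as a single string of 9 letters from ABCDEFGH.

Char 1 ('F'): step: R->4, L=4; F->plug->F->R->A->L->A->refl->C->L'->H->R'->G->plug->G
Char 2 ('H'): step: R->5, L=4; H->plug->H->R->F->L->H->refl->F->L'->D->R'->A->plug->A
Char 3 ('F'): step: R->6, L=4; F->plug->F->R->D->L->F->refl->H->L'->F->R'->E->plug->E
Char 4 ('E'): step: R->7, L=4; E->plug->E->R->C->L->G->refl->D->L'->E->R'->D->plug->D
Char 5 ('A'): step: R->0, L->5 (L advanced); A->plug->A->R->F->L->D->refl->G->L'->E->R'->B->plug->B
Char 6 ('C'): step: R->1, L=5; C->plug->C->R->A->L->A->refl->C->L'->D->R'->A->plug->A
Char 7 ('E'): step: R->2, L=5; E->plug->E->R->F->L->D->refl->G->L'->E->R'->F->plug->F
Char 8 ('C'): step: R->3, L=5; C->plug->C->R->F->L->D->refl->G->L'->E->R'->D->plug->D
Char 9 ('E'): step: R->4, L=5; E->plug->E->R->B->L->F->refl->H->L'->H->R'->G->plug->G

Answer: GAEDBAFDG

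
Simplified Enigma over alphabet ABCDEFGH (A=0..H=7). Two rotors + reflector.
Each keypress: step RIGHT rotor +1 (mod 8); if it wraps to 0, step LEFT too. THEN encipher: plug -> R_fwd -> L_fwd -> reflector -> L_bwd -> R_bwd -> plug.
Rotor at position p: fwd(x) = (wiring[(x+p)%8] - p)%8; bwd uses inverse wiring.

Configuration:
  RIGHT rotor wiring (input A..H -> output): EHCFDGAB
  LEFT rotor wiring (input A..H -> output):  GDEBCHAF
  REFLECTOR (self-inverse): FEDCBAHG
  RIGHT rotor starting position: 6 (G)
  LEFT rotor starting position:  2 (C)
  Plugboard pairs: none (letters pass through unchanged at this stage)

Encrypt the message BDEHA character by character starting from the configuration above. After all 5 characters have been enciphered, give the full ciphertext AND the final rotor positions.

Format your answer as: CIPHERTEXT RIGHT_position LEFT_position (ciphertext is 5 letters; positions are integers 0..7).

Char 1 ('B'): step: R->7, L=2; B->plug->B->R->F->L->D->refl->C->L'->A->R'->C->plug->C
Char 2 ('D'): step: R->0, L->3 (L advanced); D->plug->D->R->F->L->D->refl->C->L'->E->R'->A->plug->A
Char 3 ('E'): step: R->1, L=3; E->plug->E->R->F->L->D->refl->C->L'->E->R'->C->plug->C
Char 4 ('H'): step: R->2, L=3; H->plug->H->R->F->L->D->refl->C->L'->E->R'->D->plug->D
Char 5 ('A'): step: R->3, L=3; A->plug->A->R->C->L->E->refl->B->L'->H->R'->H->plug->H
Final: ciphertext=CACDH, RIGHT=3, LEFT=3

Answer: CACDH 3 3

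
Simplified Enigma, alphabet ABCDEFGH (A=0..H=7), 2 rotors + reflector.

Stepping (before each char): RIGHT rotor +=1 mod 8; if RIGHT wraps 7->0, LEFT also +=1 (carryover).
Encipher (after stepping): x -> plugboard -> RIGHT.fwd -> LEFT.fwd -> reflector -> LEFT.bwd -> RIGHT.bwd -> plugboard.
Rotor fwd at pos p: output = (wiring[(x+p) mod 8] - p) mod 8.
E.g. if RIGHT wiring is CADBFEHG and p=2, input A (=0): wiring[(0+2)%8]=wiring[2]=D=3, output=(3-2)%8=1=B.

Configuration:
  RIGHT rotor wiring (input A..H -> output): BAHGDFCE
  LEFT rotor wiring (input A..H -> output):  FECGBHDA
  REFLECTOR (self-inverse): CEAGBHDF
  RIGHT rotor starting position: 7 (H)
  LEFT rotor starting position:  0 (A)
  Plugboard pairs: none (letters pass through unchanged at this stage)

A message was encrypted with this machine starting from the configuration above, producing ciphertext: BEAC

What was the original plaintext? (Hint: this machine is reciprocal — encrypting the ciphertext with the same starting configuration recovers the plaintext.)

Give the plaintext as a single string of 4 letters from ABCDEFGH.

Answer: HHDF

Derivation:
Char 1 ('B'): step: R->0, L->1 (L advanced); B->plug->B->R->A->L->D->refl->G->L'->E->R'->H->plug->H
Char 2 ('E'): step: R->1, L=1; E->plug->E->R->E->L->G->refl->D->L'->A->R'->H->plug->H
Char 3 ('A'): step: R->2, L=1; A->plug->A->R->F->L->C->refl->A->L'->D->R'->D->plug->D
Char 4 ('C'): step: R->3, L=1; C->plug->C->R->C->L->F->refl->H->L'->G->R'->F->plug->F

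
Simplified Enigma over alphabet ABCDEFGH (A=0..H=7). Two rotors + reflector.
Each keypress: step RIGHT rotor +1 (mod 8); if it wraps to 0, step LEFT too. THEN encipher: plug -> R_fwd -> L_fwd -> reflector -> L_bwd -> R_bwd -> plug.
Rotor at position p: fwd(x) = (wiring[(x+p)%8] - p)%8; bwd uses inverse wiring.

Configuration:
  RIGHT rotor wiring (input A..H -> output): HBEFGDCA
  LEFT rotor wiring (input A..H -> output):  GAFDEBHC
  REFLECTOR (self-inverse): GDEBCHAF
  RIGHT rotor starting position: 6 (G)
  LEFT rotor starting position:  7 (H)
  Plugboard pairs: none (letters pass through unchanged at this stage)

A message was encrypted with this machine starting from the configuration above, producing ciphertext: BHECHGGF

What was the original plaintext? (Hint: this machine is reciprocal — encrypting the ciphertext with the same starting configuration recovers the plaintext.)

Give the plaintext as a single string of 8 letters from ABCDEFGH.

Char 1 ('B'): step: R->7, L=7; B->plug->B->R->A->L->D->refl->B->L'->C->R'->C->plug->C
Char 2 ('H'): step: R->0, L->0 (L advanced); H->plug->H->R->A->L->G->refl->A->L'->B->R'->B->plug->B
Char 3 ('E'): step: R->1, L=0; E->plug->E->R->C->L->F->refl->H->L'->G->R'->H->plug->H
Char 4 ('C'): step: R->2, L=0; C->plug->C->R->E->L->E->refl->C->L'->H->R'->H->plug->H
Char 5 ('H'): step: R->3, L=0; H->plug->H->R->B->L->A->refl->G->L'->A->R'->C->plug->C
Char 6 ('G'): step: R->4, L=0; G->plug->G->R->A->L->G->refl->A->L'->B->R'->H->plug->H
Char 7 ('G'): step: R->5, L=0; G->plug->G->R->A->L->G->refl->A->L'->B->R'->H->plug->H
Char 8 ('F'): step: R->6, L=0; F->plug->F->R->H->L->C->refl->E->L'->E->R'->A->plug->A

Answer: CBHHCHHA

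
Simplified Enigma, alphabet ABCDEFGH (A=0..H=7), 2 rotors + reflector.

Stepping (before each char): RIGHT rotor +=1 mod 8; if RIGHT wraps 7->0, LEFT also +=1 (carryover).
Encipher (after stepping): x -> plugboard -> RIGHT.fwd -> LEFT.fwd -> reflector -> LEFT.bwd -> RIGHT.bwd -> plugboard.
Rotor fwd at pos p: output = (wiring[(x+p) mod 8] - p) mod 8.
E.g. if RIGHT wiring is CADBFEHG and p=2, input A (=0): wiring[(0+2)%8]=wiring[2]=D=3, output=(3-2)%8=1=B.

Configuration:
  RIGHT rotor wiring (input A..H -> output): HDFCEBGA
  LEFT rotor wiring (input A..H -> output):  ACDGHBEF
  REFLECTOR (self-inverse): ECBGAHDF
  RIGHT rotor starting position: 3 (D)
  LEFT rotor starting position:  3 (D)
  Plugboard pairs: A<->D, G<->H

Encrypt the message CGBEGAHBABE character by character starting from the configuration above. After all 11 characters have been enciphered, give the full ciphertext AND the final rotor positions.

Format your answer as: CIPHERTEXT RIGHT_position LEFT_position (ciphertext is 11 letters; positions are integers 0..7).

Answer: DBDCCHBCCEG 6 4

Derivation:
Char 1 ('C'): step: R->4, L=3; C->plug->C->R->C->L->G->refl->D->L'->A->R'->A->plug->D
Char 2 ('G'): step: R->5, L=3; G->plug->H->R->H->L->A->refl->E->L'->B->R'->B->plug->B
Char 3 ('B'): step: R->6, L=3; B->plug->B->R->C->L->G->refl->D->L'->A->R'->A->plug->D
Char 4 ('E'): step: R->7, L=3; E->plug->E->R->D->L->B->refl->C->L'->E->R'->C->plug->C
Char 5 ('G'): step: R->0, L->4 (L advanced); G->plug->H->R->A->L->D->refl->G->L'->F->R'->C->plug->C
Char 6 ('A'): step: R->1, L=4; A->plug->D->R->D->L->B->refl->C->L'->H->R'->G->plug->H
Char 7 ('H'): step: R->2, L=4; H->plug->G->R->F->L->G->refl->D->L'->A->R'->B->plug->B
Char 8 ('B'): step: R->3, L=4; B->plug->B->R->B->L->F->refl->H->L'->G->R'->C->plug->C
Char 9 ('A'): step: R->4, L=4; A->plug->D->R->E->L->E->refl->A->L'->C->R'->C->plug->C
Char 10 ('B'): step: R->5, L=4; B->plug->B->R->B->L->F->refl->H->L'->G->R'->E->plug->E
Char 11 ('E'): step: R->6, L=4; E->plug->E->R->H->L->C->refl->B->L'->D->R'->H->plug->G
Final: ciphertext=DBDCCHBCCEG, RIGHT=6, LEFT=4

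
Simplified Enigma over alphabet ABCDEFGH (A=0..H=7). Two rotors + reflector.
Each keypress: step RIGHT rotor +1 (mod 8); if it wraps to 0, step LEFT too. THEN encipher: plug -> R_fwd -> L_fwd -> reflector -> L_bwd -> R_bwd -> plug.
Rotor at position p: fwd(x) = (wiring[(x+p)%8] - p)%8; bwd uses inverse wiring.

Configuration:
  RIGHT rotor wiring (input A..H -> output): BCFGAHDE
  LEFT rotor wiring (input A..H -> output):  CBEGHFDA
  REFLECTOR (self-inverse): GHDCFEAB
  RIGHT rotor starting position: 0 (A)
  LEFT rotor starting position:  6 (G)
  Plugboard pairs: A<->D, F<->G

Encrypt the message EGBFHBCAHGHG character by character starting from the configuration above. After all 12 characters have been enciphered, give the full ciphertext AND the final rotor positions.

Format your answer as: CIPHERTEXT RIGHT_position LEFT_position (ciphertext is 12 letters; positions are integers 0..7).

Answer: AHCBFEGCBEEE 4 7

Derivation:
Char 1 ('E'): step: R->1, L=6; E->plug->E->R->G->L->B->refl->H->L'->H->R'->D->plug->A
Char 2 ('G'): step: R->2, L=6; G->plug->F->R->C->L->E->refl->F->L'->A->R'->H->plug->H
Char 3 ('B'): step: R->3, L=6; B->plug->B->R->F->L->A->refl->G->L'->E->R'->C->plug->C
Char 4 ('F'): step: R->4, L=6; F->plug->G->R->B->L->C->refl->D->L'->D->R'->B->plug->B
Char 5 ('H'): step: R->5, L=6; H->plug->H->R->D->L->D->refl->C->L'->B->R'->G->plug->F
Char 6 ('B'): step: R->6, L=6; B->plug->B->R->G->L->B->refl->H->L'->H->R'->E->plug->E
Char 7 ('C'): step: R->7, L=6; C->plug->C->R->D->L->D->refl->C->L'->B->R'->F->plug->G
Char 8 ('A'): step: R->0, L->7 (L advanced); A->plug->D->R->G->L->G->refl->A->L'->F->R'->C->plug->C
Char 9 ('H'): step: R->1, L=7; H->plug->H->R->A->L->B->refl->H->L'->E->R'->B->plug->B
Char 10 ('G'): step: R->2, L=7; G->plug->F->R->C->L->C->refl->D->L'->B->R'->E->plug->E
Char 11 ('H'): step: R->3, L=7; H->plug->H->R->C->L->C->refl->D->L'->B->R'->E->plug->E
Char 12 ('G'): step: R->4, L=7; G->plug->F->R->G->L->G->refl->A->L'->F->R'->E->plug->E
Final: ciphertext=AHCBFEGCBEEE, RIGHT=4, LEFT=7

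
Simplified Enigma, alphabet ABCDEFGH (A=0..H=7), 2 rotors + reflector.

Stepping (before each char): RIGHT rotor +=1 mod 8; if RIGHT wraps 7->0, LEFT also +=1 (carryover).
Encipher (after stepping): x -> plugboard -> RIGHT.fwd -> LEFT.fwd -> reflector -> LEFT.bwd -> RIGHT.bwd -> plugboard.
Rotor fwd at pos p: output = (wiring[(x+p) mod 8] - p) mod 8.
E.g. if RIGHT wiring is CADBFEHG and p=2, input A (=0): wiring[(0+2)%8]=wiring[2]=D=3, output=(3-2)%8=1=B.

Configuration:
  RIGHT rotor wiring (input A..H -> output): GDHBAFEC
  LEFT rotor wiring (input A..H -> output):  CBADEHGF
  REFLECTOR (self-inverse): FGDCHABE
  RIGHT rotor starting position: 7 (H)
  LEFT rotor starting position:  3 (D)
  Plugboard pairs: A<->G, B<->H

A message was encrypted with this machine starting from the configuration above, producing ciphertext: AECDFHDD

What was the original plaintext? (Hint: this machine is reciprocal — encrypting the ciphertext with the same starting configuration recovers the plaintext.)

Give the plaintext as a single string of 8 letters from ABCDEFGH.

Char 1 ('A'): step: R->0, L->4 (L advanced); A->plug->G->R->E->L->G->refl->B->L'->D->R'->B->plug->H
Char 2 ('E'): step: R->1, L=4; E->plug->E->R->E->L->G->refl->B->L'->D->R'->F->plug->F
Char 3 ('C'): step: R->2, L=4; C->plug->C->R->G->L->E->refl->H->L'->H->R'->B->plug->H
Char 4 ('D'): step: R->3, L=4; D->plug->D->R->B->L->D->refl->C->L'->C->R'->C->plug->C
Char 5 ('F'): step: R->4, L=4; F->plug->F->R->H->L->H->refl->E->L'->G->R'->D->plug->D
Char 6 ('H'): step: R->5, L=4; H->plug->B->R->H->L->H->refl->E->L'->G->R'->E->plug->E
Char 7 ('D'): step: R->6, L=4; D->plug->D->R->F->L->F->refl->A->L'->A->R'->C->plug->C
Char 8 ('D'): step: R->7, L=4; D->plug->D->R->A->L->A->refl->F->L'->F->R'->H->plug->B

Answer: HFHCDECB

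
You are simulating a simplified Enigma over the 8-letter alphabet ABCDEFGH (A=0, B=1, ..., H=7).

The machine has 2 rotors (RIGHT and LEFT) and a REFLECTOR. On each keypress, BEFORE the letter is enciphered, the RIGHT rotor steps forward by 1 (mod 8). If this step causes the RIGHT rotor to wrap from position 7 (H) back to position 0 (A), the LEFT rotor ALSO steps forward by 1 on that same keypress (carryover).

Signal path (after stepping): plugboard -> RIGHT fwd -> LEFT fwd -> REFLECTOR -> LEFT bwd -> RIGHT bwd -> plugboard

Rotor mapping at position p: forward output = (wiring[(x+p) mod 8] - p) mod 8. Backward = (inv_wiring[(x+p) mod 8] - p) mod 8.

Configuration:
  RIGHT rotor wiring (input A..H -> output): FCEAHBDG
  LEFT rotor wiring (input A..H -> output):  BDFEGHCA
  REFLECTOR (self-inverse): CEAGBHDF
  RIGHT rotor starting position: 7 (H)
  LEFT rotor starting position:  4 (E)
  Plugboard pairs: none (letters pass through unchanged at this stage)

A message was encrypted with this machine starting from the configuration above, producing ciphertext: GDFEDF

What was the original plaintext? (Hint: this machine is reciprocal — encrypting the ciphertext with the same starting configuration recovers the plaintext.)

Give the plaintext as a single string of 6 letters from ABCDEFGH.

Answer: EAAGHG

Derivation:
Char 1 ('G'): step: R->0, L->5 (L advanced); G->plug->G->R->D->L->E->refl->B->L'->H->R'->E->plug->E
Char 2 ('D'): step: R->1, L=5; D->plug->D->R->G->L->H->refl->F->L'->B->R'->A->plug->A
Char 3 ('F'): step: R->2, L=5; F->plug->F->R->E->L->G->refl->D->L'->C->R'->A->plug->A
Char 4 ('E'): step: R->3, L=5; E->plug->E->R->D->L->E->refl->B->L'->H->R'->G->plug->G
Char 5 ('D'): step: R->4, L=5; D->plug->D->R->C->L->D->refl->G->L'->E->R'->H->plug->H
Char 6 ('F'): step: R->5, L=5; F->plug->F->R->H->L->B->refl->E->L'->D->R'->G->plug->G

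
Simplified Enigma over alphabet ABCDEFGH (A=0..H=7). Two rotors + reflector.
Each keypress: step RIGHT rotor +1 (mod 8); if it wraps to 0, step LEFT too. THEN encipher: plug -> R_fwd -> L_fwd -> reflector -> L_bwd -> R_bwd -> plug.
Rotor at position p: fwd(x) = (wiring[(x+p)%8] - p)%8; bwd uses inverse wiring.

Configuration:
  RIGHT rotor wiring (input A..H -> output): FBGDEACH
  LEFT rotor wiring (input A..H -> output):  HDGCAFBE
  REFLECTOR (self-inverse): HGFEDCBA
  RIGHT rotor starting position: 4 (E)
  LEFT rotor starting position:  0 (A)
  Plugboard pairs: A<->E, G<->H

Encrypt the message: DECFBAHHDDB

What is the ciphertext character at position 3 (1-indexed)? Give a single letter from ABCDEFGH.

Char 1 ('D'): step: R->5, L=0; D->plug->D->R->A->L->H->refl->A->L'->E->R'->E->plug->A
Char 2 ('E'): step: R->6, L=0; E->plug->A->R->E->L->A->refl->H->L'->A->R'->E->plug->A
Char 3 ('C'): step: R->7, L=0; C->plug->C->R->C->L->G->refl->B->L'->G->R'->B->plug->B

B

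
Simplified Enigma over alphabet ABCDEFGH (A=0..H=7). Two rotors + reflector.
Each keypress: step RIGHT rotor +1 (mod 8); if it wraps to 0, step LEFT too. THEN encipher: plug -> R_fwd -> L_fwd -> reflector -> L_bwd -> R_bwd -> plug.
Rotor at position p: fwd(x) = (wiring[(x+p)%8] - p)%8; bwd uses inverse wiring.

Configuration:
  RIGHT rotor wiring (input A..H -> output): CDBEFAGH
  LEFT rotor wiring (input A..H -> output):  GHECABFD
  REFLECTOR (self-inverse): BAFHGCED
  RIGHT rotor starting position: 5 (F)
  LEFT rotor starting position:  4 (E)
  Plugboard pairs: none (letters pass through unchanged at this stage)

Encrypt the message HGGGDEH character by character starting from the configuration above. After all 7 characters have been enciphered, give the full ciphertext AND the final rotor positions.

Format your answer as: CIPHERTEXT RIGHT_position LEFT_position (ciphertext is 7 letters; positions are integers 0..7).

Char 1 ('H'): step: R->6, L=4; H->plug->H->R->C->L->B->refl->A->L'->G->R'->F->plug->F
Char 2 ('G'): step: R->7, L=4; G->plug->G->R->B->L->F->refl->C->L'->E->R'->C->plug->C
Char 3 ('G'): step: R->0, L->5 (L advanced); G->plug->G->R->G->L->F->refl->C->L'->E->R'->D->plug->D
Char 4 ('G'): step: R->1, L=5; G->plug->G->R->G->L->F->refl->C->L'->E->R'->D->plug->D
Char 5 ('D'): step: R->2, L=5; D->plug->D->R->G->L->F->refl->C->L'->E->R'->E->plug->E
Char 6 ('E'): step: R->3, L=5; E->plug->E->R->E->L->C->refl->F->L'->G->R'->H->plug->H
Char 7 ('H'): step: R->4, L=5; H->plug->H->R->A->L->E->refl->G->L'->C->R'->C->plug->C
Final: ciphertext=FCDDEHC, RIGHT=4, LEFT=5

Answer: FCDDEHC 4 5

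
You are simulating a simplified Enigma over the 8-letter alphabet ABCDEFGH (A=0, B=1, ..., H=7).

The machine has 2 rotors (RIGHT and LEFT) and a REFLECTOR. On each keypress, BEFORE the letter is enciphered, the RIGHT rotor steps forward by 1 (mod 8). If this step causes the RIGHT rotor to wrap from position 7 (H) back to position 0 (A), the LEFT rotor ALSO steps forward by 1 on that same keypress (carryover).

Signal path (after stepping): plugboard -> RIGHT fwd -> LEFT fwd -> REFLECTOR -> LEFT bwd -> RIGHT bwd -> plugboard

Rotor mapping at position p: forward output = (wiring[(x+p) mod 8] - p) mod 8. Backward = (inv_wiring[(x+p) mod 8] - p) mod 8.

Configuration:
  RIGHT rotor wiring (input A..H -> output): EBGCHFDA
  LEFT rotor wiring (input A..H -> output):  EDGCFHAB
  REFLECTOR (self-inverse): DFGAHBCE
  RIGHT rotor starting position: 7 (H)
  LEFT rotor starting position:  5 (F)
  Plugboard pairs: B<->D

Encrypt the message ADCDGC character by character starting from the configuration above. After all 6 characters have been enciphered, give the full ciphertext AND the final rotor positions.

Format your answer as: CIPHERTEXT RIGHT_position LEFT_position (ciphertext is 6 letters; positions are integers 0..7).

Char 1 ('A'): step: R->0, L->6 (L advanced); A->plug->A->R->E->L->A->refl->D->L'->B->R'->B->plug->D
Char 2 ('D'): step: R->1, L=6; D->plug->B->R->F->L->E->refl->H->L'->G->R'->D->plug->B
Char 3 ('C'): step: R->2, L=6; C->plug->C->R->F->L->E->refl->H->L'->G->R'->F->plug->F
Char 4 ('D'): step: R->3, L=6; D->plug->B->R->E->L->A->refl->D->L'->B->R'->F->plug->F
Char 5 ('G'): step: R->4, L=6; G->plug->G->R->C->L->G->refl->C->L'->A->R'->E->plug->E
Char 6 ('C'): step: R->5, L=6; C->plug->C->R->D->L->F->refl->B->L'->H->R'->D->plug->B
Final: ciphertext=DBFFEB, RIGHT=5, LEFT=6

Answer: DBFFEB 5 6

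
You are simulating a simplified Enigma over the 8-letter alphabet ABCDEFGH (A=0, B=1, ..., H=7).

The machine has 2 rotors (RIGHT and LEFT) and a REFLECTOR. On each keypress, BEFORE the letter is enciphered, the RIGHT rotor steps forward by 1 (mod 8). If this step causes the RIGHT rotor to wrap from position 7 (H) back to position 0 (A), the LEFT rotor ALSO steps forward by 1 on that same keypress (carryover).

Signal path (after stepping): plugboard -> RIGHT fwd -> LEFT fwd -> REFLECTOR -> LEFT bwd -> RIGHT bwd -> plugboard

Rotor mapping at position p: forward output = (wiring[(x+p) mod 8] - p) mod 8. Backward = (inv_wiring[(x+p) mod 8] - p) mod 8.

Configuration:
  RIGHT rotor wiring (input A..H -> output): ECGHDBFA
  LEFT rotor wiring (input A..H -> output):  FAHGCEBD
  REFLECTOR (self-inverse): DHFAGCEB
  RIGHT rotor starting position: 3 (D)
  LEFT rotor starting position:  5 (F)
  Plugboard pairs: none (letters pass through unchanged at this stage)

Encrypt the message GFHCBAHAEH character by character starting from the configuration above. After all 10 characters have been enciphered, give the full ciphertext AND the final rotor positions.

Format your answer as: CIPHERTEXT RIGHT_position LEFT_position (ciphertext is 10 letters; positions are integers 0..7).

Answer: CGDFAHBDBD 5 6

Derivation:
Char 1 ('G'): step: R->4, L=5; G->plug->G->R->C->L->G->refl->E->L'->B->R'->C->plug->C
Char 2 ('F'): step: R->5, L=5; F->plug->F->R->B->L->E->refl->G->L'->C->R'->G->plug->G
Char 3 ('H'): step: R->6, L=5; H->plug->H->R->D->L->A->refl->D->L'->E->R'->D->plug->D
Char 4 ('C'): step: R->7, L=5; C->plug->C->R->D->L->A->refl->D->L'->E->R'->F->plug->F
Char 5 ('B'): step: R->0, L->6 (L advanced); B->plug->B->R->C->L->H->refl->B->L'->E->R'->A->plug->A
Char 6 ('A'): step: R->1, L=6; A->plug->A->R->B->L->F->refl->C->L'->D->R'->H->plug->H
Char 7 ('H'): step: R->2, L=6; H->plug->H->R->A->L->D->refl->A->L'->F->R'->B->plug->B
Char 8 ('A'): step: R->3, L=6; A->plug->A->R->E->L->B->refl->H->L'->C->R'->D->plug->D
Char 9 ('E'): step: R->4, L=6; E->plug->E->R->A->L->D->refl->A->L'->F->R'->B->plug->B
Char 10 ('H'): step: R->5, L=6; H->plug->H->R->G->L->E->refl->G->L'->H->R'->D->plug->D
Final: ciphertext=CGDFAHBDBD, RIGHT=5, LEFT=6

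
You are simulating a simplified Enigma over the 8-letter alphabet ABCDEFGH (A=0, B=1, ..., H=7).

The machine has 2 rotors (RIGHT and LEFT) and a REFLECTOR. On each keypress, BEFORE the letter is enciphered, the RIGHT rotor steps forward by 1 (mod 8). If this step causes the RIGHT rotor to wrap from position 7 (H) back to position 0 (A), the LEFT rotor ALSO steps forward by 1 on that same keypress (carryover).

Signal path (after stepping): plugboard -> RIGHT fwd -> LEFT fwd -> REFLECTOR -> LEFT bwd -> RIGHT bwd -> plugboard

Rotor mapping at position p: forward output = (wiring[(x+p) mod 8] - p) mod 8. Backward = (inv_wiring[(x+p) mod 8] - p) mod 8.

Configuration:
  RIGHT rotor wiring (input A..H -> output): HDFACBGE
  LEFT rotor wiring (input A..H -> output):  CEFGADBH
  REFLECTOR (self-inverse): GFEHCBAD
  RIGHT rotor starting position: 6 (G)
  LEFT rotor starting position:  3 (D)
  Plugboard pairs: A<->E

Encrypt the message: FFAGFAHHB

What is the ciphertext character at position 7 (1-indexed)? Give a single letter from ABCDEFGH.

Char 1 ('F'): step: R->7, L=3; F->plug->F->R->D->L->G->refl->A->L'->C->R'->G->plug->G
Char 2 ('F'): step: R->0, L->4 (L advanced); F->plug->F->R->B->L->H->refl->D->L'->D->R'->B->plug->B
Char 3 ('A'): step: R->1, L=4; A->plug->E->R->A->L->E->refl->C->L'->H->R'->C->plug->C
Char 4 ('G'): step: R->2, L=4; G->plug->G->R->F->L->A->refl->G->L'->E->R'->E->plug->A
Char 5 ('F'): step: R->3, L=4; F->plug->F->R->E->L->G->refl->A->L'->F->R'->A->plug->E
Char 6 ('A'): step: R->4, L=4; A->plug->E->R->D->L->D->refl->H->L'->B->R'->G->plug->G
Char 7 ('H'): step: R->5, L=4; H->plug->H->R->F->L->A->refl->G->L'->E->R'->A->plug->E

E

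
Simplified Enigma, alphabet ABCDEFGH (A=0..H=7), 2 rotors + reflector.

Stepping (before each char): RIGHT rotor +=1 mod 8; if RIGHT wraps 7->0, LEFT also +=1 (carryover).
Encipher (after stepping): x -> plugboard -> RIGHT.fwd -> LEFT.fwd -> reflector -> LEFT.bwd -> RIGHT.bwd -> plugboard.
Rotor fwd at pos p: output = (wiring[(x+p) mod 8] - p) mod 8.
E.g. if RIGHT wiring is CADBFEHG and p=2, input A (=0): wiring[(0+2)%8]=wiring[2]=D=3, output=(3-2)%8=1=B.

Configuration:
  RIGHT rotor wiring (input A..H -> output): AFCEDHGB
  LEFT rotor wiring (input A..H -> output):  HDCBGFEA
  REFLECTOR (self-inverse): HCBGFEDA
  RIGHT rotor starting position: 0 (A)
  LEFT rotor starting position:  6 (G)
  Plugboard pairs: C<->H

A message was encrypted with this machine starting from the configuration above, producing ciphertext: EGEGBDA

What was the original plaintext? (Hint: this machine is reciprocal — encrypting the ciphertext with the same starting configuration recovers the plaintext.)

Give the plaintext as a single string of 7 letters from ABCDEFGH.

Char 1 ('E'): step: R->1, L=6; E->plug->E->R->G->L->A->refl->H->L'->H->R'->H->plug->C
Char 2 ('G'): step: R->2, L=6; G->plug->G->R->G->L->A->refl->H->L'->H->R'->F->plug->F
Char 3 ('E'): step: R->3, L=6; E->plug->E->R->G->L->A->refl->H->L'->H->R'->H->plug->C
Char 4 ('G'): step: R->4, L=6; G->plug->G->R->G->L->A->refl->H->L'->H->R'->A->plug->A
Char 5 ('B'): step: R->5, L=6; B->plug->B->R->B->L->C->refl->B->L'->C->R'->A->plug->A
Char 6 ('D'): step: R->6, L=6; D->plug->D->R->H->L->H->refl->A->L'->G->R'->F->plug->F
Char 7 ('A'): step: R->7, L=6; A->plug->A->R->C->L->B->refl->C->L'->B->R'->B->plug->B

Answer: CFCAAFB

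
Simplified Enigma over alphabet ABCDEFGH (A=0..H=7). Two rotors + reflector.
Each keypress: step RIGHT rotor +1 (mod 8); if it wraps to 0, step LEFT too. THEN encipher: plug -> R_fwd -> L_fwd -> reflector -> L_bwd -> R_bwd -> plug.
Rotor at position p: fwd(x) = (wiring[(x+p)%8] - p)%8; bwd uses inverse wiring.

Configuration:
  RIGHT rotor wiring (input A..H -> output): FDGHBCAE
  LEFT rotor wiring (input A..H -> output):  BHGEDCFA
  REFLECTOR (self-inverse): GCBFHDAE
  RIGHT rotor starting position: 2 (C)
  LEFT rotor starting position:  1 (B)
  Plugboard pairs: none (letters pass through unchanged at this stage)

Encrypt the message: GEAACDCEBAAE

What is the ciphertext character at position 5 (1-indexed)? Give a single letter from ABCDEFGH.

Char 1 ('G'): step: R->3, L=1; G->plug->G->R->A->L->G->refl->A->L'->H->R'->C->plug->C
Char 2 ('E'): step: R->4, L=1; E->plug->E->R->B->L->F->refl->D->L'->C->R'->G->plug->G
Char 3 ('A'): step: R->5, L=1; A->plug->A->R->F->L->E->refl->H->L'->G->R'->E->plug->E
Char 4 ('A'): step: R->6, L=1; A->plug->A->R->C->L->D->refl->F->L'->B->R'->F->plug->F
Char 5 ('C'): step: R->7, L=1; C->plug->C->R->E->L->B->refl->C->L'->D->R'->G->plug->G

G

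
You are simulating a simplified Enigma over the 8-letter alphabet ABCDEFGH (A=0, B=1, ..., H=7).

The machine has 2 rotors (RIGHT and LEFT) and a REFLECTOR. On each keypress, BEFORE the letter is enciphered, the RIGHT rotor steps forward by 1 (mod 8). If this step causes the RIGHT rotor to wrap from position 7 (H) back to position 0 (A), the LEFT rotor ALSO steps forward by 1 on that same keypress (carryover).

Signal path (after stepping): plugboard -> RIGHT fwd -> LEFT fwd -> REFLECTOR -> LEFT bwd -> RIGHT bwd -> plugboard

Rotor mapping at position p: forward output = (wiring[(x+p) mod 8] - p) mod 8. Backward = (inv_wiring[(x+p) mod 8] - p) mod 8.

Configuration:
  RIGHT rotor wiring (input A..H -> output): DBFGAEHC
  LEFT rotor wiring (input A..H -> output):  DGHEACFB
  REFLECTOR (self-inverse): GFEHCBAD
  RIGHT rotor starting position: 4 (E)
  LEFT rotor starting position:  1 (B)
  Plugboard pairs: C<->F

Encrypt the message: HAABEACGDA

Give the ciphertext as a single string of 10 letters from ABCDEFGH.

Answer: BHFGHDGECE

Derivation:
Char 1 ('H'): step: R->5, L=1; H->plug->H->R->D->L->H->refl->D->L'->C->R'->B->plug->B
Char 2 ('A'): step: R->6, L=1; A->plug->A->R->B->L->G->refl->A->L'->G->R'->H->plug->H
Char 3 ('A'): step: R->7, L=1; A->plug->A->R->D->L->H->refl->D->L'->C->R'->C->plug->F
Char 4 ('B'): step: R->0, L->2 (L advanced); B->plug->B->R->B->L->C->refl->E->L'->H->R'->G->plug->G
Char 5 ('E'): step: R->1, L=2; E->plug->E->R->D->L->A->refl->G->L'->C->R'->H->plug->H
Char 6 ('A'): step: R->2, L=2; A->plug->A->R->D->L->A->refl->G->L'->C->R'->D->plug->D
Char 7 ('C'): step: R->3, L=2; C->plug->F->R->A->L->F->refl->B->L'->G->R'->G->plug->G
Char 8 ('G'): step: R->4, L=2; G->plug->G->R->B->L->C->refl->E->L'->H->R'->E->plug->E
Char 9 ('D'): step: R->5, L=2; D->plug->D->R->G->L->B->refl->F->L'->A->R'->F->plug->C
Char 10 ('A'): step: R->6, L=2; A->plug->A->R->B->L->C->refl->E->L'->H->R'->E->plug->E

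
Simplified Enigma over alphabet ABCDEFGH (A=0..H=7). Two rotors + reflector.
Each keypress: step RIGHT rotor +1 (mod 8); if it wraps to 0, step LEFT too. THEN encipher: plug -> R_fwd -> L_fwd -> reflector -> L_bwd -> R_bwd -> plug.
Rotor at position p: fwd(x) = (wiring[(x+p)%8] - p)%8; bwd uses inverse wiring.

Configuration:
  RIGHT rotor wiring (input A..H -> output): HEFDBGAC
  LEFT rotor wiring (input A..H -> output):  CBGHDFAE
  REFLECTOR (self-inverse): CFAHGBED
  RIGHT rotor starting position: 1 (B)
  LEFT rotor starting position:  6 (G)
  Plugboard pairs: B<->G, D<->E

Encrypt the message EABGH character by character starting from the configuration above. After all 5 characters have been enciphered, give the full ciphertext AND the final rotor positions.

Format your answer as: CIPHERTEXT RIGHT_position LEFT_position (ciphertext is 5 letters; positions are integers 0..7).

Answer: FFGDG 6 6

Derivation:
Char 1 ('E'): step: R->2, L=6; E->plug->D->R->E->L->A->refl->C->L'->A->R'->F->plug->F
Char 2 ('A'): step: R->3, L=6; A->plug->A->R->A->L->C->refl->A->L'->E->R'->F->plug->F
Char 3 ('B'): step: R->4, L=6; B->plug->G->R->B->L->G->refl->E->L'->C->R'->B->plug->G
Char 4 ('G'): step: R->5, L=6; G->plug->B->R->D->L->D->refl->H->L'->H->R'->E->plug->D
Char 5 ('H'): step: R->6, L=6; H->plug->H->R->A->L->C->refl->A->L'->E->R'->B->plug->G
Final: ciphertext=FFGDG, RIGHT=6, LEFT=6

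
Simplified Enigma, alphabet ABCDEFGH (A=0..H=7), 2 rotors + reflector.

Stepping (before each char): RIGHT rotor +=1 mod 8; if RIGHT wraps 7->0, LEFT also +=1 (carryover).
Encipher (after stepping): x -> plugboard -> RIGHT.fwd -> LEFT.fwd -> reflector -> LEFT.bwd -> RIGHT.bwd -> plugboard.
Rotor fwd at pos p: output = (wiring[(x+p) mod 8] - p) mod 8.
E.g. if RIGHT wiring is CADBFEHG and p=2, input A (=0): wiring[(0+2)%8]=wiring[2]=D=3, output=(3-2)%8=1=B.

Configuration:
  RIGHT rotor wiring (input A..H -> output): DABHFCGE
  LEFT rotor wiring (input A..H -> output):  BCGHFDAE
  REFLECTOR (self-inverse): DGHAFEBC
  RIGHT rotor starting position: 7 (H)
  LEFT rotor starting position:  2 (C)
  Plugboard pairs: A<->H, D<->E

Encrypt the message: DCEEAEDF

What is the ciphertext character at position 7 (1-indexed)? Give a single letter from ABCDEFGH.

Char 1 ('D'): step: R->0, L->3 (L advanced); D->plug->E->R->F->L->G->refl->B->L'->E->R'->H->plug->A
Char 2 ('C'): step: R->1, L=3; C->plug->C->R->G->L->H->refl->C->L'->B->R'->E->plug->D
Char 3 ('E'): step: R->2, L=3; E->plug->D->R->A->L->E->refl->F->L'->D->R'->C->plug->C
Char 4 ('E'): step: R->3, L=3; E->plug->D->R->D->L->F->refl->E->L'->A->R'->F->plug->F
Char 5 ('A'): step: R->4, L=3; A->plug->H->R->D->L->F->refl->E->L'->A->R'->D->plug->E
Char 6 ('E'): step: R->5, L=3; E->plug->D->R->G->L->H->refl->C->L'->B->R'->B->plug->B
Char 7 ('D'): step: R->6, L=3; D->plug->E->R->D->L->F->refl->E->L'->A->R'->A->plug->H

H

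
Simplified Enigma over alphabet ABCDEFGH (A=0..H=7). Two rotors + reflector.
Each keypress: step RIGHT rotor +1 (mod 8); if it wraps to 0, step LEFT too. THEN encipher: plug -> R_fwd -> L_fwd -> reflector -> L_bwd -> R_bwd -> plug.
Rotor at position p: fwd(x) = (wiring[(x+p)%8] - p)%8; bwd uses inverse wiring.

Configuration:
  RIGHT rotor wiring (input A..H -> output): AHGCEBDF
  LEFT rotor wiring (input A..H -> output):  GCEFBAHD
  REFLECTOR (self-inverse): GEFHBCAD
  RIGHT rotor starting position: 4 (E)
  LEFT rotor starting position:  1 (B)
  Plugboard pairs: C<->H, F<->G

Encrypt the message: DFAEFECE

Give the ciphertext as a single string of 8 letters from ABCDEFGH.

Answer: FBDAEHAA

Derivation:
Char 1 ('D'): step: R->5, L=1; D->plug->D->R->D->L->A->refl->G->L'->F->R'->G->plug->F
Char 2 ('F'): step: R->6, L=1; F->plug->G->R->G->L->C->refl->F->L'->H->R'->B->plug->B
Char 3 ('A'): step: R->7, L=1; A->plug->A->R->G->L->C->refl->F->L'->H->R'->D->plug->D
Char 4 ('E'): step: R->0, L->2 (L advanced); E->plug->E->R->E->L->F->refl->C->L'->A->R'->A->plug->A
Char 5 ('F'): step: R->1, L=2; F->plug->G->R->E->L->F->refl->C->L'->A->R'->E->plug->E
Char 6 ('E'): step: R->2, L=2; E->plug->E->R->B->L->D->refl->H->L'->C->R'->C->plug->H
Char 7 ('C'): step: R->3, L=2; C->plug->H->R->D->L->G->refl->A->L'->H->R'->A->plug->A
Char 8 ('E'): step: R->4, L=2; E->plug->E->R->E->L->F->refl->C->L'->A->R'->A->plug->A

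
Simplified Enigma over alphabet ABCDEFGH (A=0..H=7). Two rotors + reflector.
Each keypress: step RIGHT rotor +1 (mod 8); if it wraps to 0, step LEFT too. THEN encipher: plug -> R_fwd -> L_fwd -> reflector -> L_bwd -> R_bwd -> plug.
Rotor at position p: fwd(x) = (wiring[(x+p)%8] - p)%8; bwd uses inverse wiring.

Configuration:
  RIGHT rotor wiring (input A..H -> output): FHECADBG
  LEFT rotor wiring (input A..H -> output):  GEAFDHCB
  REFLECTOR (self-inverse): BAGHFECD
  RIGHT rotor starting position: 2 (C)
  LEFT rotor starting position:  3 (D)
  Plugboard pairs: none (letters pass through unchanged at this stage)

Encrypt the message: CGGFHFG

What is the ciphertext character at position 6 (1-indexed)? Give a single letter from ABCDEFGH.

Char 1 ('C'): step: R->3, L=3; C->plug->C->R->A->L->C->refl->G->L'->E->R'->G->plug->G
Char 2 ('G'): step: R->4, L=3; G->plug->G->R->A->L->C->refl->G->L'->E->R'->A->plug->A
Char 3 ('G'): step: R->5, L=3; G->plug->G->R->F->L->D->refl->H->L'->D->R'->H->plug->H
Char 4 ('F'): step: R->6, L=3; F->plug->F->R->E->L->G->refl->C->L'->A->R'->B->plug->B
Char 5 ('H'): step: R->7, L=3; H->plug->H->R->C->L->E->refl->F->L'->H->R'->A->plug->A
Char 6 ('F'): step: R->0, L->4 (L advanced); F->plug->F->R->D->L->F->refl->E->L'->G->R'->H->plug->H

H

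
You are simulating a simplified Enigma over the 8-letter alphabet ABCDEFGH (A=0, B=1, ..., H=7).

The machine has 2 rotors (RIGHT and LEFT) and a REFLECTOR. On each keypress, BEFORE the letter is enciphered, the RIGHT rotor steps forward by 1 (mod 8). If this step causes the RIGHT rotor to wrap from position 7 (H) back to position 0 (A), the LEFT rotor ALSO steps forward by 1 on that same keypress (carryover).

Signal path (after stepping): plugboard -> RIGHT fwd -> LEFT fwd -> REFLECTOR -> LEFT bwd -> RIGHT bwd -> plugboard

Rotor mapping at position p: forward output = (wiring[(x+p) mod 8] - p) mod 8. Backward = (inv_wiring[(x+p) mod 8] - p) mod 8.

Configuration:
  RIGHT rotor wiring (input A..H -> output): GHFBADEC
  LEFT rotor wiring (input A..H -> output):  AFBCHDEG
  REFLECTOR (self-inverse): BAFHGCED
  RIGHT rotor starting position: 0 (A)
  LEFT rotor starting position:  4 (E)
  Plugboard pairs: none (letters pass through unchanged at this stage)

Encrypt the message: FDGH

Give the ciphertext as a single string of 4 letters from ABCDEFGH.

Char 1 ('F'): step: R->1, L=4; F->plug->F->R->D->L->C->refl->F->L'->G->R'->A->plug->A
Char 2 ('D'): step: R->2, L=4; D->plug->D->R->B->L->H->refl->D->L'->A->R'->F->plug->F
Char 3 ('G'): step: R->3, L=4; G->plug->G->R->E->L->E->refl->G->L'->H->R'->E->plug->E
Char 4 ('H'): step: R->4, L=4; H->plug->H->R->F->L->B->refl->A->L'->C->R'->E->plug->E

Answer: AFEE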